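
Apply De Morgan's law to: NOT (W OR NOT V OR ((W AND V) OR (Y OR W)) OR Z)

NOT W AND V AND NOT ((W AND V) OR (Y OR W)) AND NOT Z
De Morgan's: NOT(OR of terms) = AND of negations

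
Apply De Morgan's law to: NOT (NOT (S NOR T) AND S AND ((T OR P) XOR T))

(S NOR T) OR NOT S OR NOT ((T OR P) XOR T)
De Morgan's: NOT(AND of terms) = OR of negations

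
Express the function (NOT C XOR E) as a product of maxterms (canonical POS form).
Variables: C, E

ΠM(1, 2) = (C OR NOT E) AND (NOT C OR E)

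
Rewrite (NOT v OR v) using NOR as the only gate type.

(((v NOR v) NOR v) NOR ((v NOR v) NOR v))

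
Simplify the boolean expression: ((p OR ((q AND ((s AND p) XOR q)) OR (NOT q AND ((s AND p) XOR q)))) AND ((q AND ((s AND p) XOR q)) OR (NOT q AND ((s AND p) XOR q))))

By absorption (E AND (E OR v) = E) then distribution ((E AND v) OR (E AND NOT v) = E):
= ((s AND p) XOR q)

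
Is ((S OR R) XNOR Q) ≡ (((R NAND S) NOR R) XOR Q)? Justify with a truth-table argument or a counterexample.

No. Counterexample: with R=0, Q=0, S=0, Expression 1 = 1 but Expression 2 = 0.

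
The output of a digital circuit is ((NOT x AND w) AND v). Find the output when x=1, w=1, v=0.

Substituting: ((NOT 1 AND 1) AND 0)
= 0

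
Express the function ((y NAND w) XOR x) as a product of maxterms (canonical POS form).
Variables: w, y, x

ΠM(1, 3, 5, 6) = (w OR y OR NOT x) AND (w OR NOT y OR NOT x) AND (NOT w OR y OR NOT x) AND (NOT w OR NOT y OR x)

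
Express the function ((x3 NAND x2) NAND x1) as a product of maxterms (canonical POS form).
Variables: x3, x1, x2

ΠM(2, 3, 6) = (x3 OR NOT x1 OR x2) AND (x3 OR NOT x1 OR NOT x2) AND (NOT x3 OR NOT x1 OR x2)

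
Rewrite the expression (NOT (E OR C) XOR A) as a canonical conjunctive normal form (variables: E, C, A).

(E OR C OR NOT A) AND (E OR NOT C OR A) AND (NOT E OR C OR A) AND (NOT E OR NOT C OR A)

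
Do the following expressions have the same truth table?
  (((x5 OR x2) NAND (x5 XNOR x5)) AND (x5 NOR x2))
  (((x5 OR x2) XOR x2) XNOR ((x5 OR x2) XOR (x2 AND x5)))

No. Counterexample: with x2=0, x5=1, Expression 1 = 0 but Expression 2 = 1.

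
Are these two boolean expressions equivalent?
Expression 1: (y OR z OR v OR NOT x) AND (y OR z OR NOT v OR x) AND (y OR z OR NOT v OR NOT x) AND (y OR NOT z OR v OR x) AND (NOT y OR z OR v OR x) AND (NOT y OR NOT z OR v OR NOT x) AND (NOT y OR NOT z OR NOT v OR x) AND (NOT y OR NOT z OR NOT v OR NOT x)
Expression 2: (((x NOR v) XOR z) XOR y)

Yes, they are equivalent — the two output columns agree on all 16 assignments:
y | z | v | x | Expression 1 | Expression 2
-------------------------------------------
0 | 0 | 0 | 0 | 1 | 1
0 | 0 | 0 | 1 | 0 | 0
0 | 0 | 1 | 0 | 0 | 0
0 | 0 | 1 | 1 | 0 | 0
0 | 1 | 0 | 0 | 0 | 0
0 | 1 | 0 | 1 | 1 | 1
0 | 1 | 1 | 0 | 1 | 1
0 | 1 | 1 | 1 | 1 | 1
1 | 0 | 0 | 0 | 0 | 0
1 | 0 | 0 | 1 | 1 | 1
1 | 0 | 1 | 0 | 1 | 1
1 | 0 | 1 | 1 | 1 | 1
1 | 1 | 0 | 0 | 1 | 1
1 | 1 | 0 | 1 | 0 | 0
1 | 1 | 1 | 0 | 0 | 0
1 | 1 | 1 | 1 | 0 | 0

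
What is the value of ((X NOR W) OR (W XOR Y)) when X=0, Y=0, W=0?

Substituting: ((0 NOR 0) OR (0 XOR 0))
= 1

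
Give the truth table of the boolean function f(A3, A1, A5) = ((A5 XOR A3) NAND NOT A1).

A3 | A1 | A5 | Output
---------------------
0 | 0 | 0 | 1
0 | 0 | 1 | 0
0 | 1 | 0 | 1
0 | 1 | 1 | 1
1 | 0 | 0 | 0
1 | 0 | 1 | 1
1 | 1 | 0 | 1
1 | 1 | 1 | 1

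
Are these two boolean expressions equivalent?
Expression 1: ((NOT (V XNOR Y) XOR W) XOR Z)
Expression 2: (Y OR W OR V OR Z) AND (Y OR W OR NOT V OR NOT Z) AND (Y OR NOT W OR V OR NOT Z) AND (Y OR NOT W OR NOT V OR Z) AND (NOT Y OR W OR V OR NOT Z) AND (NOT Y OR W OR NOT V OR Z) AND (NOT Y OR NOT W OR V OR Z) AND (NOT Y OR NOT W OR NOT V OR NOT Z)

Yes, they are equivalent — the two output columns agree on all 16 assignments:
Y | W | V | Z | Expression 1 | Expression 2
-------------------------------------------
0 | 0 | 0 | 0 | 0 | 0
0 | 0 | 0 | 1 | 1 | 1
0 | 0 | 1 | 0 | 1 | 1
0 | 0 | 1 | 1 | 0 | 0
0 | 1 | 0 | 0 | 1 | 1
0 | 1 | 0 | 1 | 0 | 0
0 | 1 | 1 | 0 | 0 | 0
0 | 1 | 1 | 1 | 1 | 1
1 | 0 | 0 | 0 | 1 | 1
1 | 0 | 0 | 1 | 0 | 0
1 | 0 | 1 | 0 | 0 | 0
1 | 0 | 1 | 1 | 1 | 1
1 | 1 | 0 | 0 | 0 | 0
1 | 1 | 0 | 1 | 1 | 1
1 | 1 | 1 | 0 | 1 | 1
1 | 1 | 1 | 1 | 0 | 0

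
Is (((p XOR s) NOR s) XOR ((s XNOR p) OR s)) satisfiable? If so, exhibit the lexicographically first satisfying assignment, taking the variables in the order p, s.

p=0, s=1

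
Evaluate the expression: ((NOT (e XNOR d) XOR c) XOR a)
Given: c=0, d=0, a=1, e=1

Substituting: ((NOT (1 XNOR 0) XOR 0) XOR 1)
= 0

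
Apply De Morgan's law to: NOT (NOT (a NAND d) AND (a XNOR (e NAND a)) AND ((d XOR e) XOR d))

(a NAND d) OR NOT (a XNOR (e NAND a)) OR NOT ((d XOR e) XOR d)
De Morgan's: NOT(AND of terms) = OR of negations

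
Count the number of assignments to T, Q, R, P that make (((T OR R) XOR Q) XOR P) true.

Satisfying assignments: (0,0,0,1), (0,0,1,0), (0,1,0,0), (0,1,1,1), (1,0,0,0), (1,0,1,0), (1,1,0,1), (1,1,1,1)
Count: 8 out of 16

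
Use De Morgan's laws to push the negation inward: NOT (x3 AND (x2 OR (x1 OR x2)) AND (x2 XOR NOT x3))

NOT x3 OR NOT (x2 OR (x1 OR x2)) OR NOT (x2 XOR NOT x3)
De Morgan's: NOT(AND of terms) = OR of negations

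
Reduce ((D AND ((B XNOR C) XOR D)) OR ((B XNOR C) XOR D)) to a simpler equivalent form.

By absorption (E OR (E AND v) = E):
= ((B XNOR C) XOR D)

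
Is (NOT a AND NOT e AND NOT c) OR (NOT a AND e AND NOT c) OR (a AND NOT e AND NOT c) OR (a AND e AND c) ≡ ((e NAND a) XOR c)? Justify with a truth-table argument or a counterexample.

Yes, they are equivalent — the two output columns agree on all 8 assignments:
a | e | c | Expression 1 | Expression 2
---------------------------------------
0 | 0 | 0 | 1 | 1
0 | 0 | 1 | 0 | 0
0 | 1 | 0 | 1 | 1
0 | 1 | 1 | 0 | 0
1 | 0 | 0 | 1 | 1
1 | 0 | 1 | 0 | 0
1 | 1 | 0 | 0 | 0
1 | 1 | 1 | 1 | 1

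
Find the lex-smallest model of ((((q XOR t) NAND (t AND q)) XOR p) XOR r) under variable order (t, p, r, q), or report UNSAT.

t=0, p=0, r=0, q=0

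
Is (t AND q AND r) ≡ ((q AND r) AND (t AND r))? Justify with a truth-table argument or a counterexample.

Yes, they are equivalent — the two output columns agree on all 8 assignments:
t | q | r | Expression 1 | Expression 2
---------------------------------------
0 | 0 | 0 | 0 | 0
0 | 0 | 1 | 0 | 0
0 | 1 | 0 | 0 | 0
0 | 1 | 1 | 0 | 0
1 | 0 | 0 | 0 | 0
1 | 0 | 1 | 0 | 0
1 | 1 | 0 | 0 | 0
1 | 1 | 1 | 1 | 1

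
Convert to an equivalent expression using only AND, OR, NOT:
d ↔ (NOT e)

(d AND (NOT e)) OR (NOT d AND e)
(Biconditional = both true or both false)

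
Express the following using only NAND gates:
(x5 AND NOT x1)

((x5 NAND (x1 NAND x1)) NAND (x5 NAND (x1 NAND x1)))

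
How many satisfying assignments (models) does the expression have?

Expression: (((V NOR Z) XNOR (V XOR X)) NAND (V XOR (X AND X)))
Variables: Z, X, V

Satisfying assignments: (0,0,0), (0,0,1), (0,1,1), (1,0,0), (1,0,1), (1,1,0), (1,1,1)
Count: 7 out of 8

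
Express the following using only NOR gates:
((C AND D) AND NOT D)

((((C NOR C) NOR (D NOR D)) NOR ((C NOR C) NOR (D NOR D))) NOR ((D NOR D) NOR (D NOR D)))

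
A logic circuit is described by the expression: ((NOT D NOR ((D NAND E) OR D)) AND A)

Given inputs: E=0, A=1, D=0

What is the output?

Substituting: ((NOT 0 NOR ((0 NAND 0) OR 0)) AND 1)
= 0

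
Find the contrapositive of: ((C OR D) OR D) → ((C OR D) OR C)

Contrapositive: NOT ((C OR D) OR C) → NOT ((C OR D) OR D)
Note: A statement and its contrapositive are logically equivalent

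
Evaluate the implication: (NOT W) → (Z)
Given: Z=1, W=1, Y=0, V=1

Antecedent (NOT W) = 0; consequent (Z) = 1.
0 → 1 = 1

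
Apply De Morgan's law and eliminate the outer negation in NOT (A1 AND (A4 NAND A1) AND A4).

NOT A1 OR NOT (A4 NAND A1) OR NOT A4
De Morgan's: NOT(AND of terms) = OR of negations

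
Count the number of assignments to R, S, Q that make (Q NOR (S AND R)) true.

Satisfying assignments: (0,0,0), (0,1,0), (1,0,0)
Count: 3 out of 8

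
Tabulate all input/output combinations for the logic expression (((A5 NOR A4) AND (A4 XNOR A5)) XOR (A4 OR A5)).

A5 | A4 | Output
----------------
0 | 0 | 1
0 | 1 | 1
1 | 0 | 1
1 | 1 | 1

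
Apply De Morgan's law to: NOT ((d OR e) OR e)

NOT (d OR e) AND NOT e
De Morgan's: NOT(OR of terms) = AND of negations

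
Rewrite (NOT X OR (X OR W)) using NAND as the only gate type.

(((X NAND X) NAND (X NAND X)) NAND (((X NAND X) NAND (W NAND W)) NAND ((X NAND X) NAND (W NAND W))))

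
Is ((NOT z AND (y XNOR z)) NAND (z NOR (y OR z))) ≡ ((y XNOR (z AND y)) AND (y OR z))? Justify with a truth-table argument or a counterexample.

No. Counterexample: with y=1, z=0, Expression 1 = 1 but Expression 2 = 0.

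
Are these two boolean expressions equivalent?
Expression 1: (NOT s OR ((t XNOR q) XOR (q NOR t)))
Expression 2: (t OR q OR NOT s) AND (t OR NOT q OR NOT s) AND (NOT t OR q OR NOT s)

Yes, they are equivalent — the two output columns agree on all 8 assignments:
t | q | s | Expression 1 | Expression 2
---------------------------------------
0 | 0 | 0 | 1 | 1
0 | 0 | 1 | 0 | 0
0 | 1 | 0 | 1 | 1
0 | 1 | 1 | 0 | 0
1 | 0 | 0 | 1 | 1
1 | 0 | 1 | 0 | 0
1 | 1 | 0 | 1 | 1
1 | 1 | 1 | 1 | 1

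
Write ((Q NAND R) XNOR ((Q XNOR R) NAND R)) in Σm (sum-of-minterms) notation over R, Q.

Σm(0, 1, 2, 3) = (NOT R AND NOT Q) OR (NOT R AND Q) OR (R AND NOT Q) OR (R AND Q)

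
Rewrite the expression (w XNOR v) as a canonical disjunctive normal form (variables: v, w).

(NOT v AND NOT w) OR (v AND w)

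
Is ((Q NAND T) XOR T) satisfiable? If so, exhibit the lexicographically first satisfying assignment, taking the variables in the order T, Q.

T=0, Q=0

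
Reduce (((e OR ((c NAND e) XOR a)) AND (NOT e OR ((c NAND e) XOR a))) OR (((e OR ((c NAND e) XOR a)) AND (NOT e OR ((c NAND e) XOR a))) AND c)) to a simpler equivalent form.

By absorption (E OR (E AND v) = E) then distribution ((E OR v) AND (E OR NOT v) = E):
= ((c NAND e) XOR a)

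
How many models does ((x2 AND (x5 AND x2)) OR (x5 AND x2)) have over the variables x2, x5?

Satisfying assignments: (1,1)
Count: 1 out of 4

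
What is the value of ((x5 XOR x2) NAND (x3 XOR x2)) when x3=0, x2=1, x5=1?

Substituting: ((1 XOR 1) NAND (0 XOR 1))
= 1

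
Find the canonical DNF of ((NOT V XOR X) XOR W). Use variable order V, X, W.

(NOT V AND NOT X AND NOT W) OR (NOT V AND X AND W) OR (V AND NOT X AND W) OR (V AND X AND NOT W)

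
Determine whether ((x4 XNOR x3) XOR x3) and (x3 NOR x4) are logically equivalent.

No. Counterexample: with x3=1, x4=0, Expression 1 = 1 but Expression 2 = 0.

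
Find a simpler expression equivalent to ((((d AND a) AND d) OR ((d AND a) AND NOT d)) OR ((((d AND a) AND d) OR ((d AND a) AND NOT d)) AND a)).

By absorption (E OR (E AND v) = E) then distribution ((E AND v) OR (E AND NOT v) = E):
= (d AND a)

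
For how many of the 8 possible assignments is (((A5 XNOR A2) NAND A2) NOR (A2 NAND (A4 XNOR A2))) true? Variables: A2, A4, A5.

Satisfying assignments: (1,1,1)
Count: 1 out of 8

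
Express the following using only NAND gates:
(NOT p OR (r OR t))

(((p NAND p) NAND (p NAND p)) NAND (((r NAND r) NAND (t NAND t)) NAND ((r NAND r) NAND (t NAND t))))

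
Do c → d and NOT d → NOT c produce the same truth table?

Yes, Contrapositive is always equivalent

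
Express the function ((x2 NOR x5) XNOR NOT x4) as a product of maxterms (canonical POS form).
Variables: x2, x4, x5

ΠM(1, 2, 4, 5) = (x2 OR x4 OR NOT x5) AND (x2 OR NOT x4 OR x5) AND (NOT x2 OR x4 OR x5) AND (NOT x2 OR x4 OR NOT x5)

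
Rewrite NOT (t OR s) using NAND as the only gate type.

(((t NAND t) NAND (s NAND s)) NAND ((t NAND t) NAND (s NAND s)))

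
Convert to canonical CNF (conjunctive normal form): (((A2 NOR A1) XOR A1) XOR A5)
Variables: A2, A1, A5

(A2 OR A1 OR NOT A5) AND (A2 OR NOT A1 OR NOT A5) AND (NOT A2 OR A1 OR A5) AND (NOT A2 OR NOT A1 OR NOT A5)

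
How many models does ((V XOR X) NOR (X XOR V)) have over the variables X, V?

Satisfying assignments: (0,0), (1,1)
Count: 2 out of 4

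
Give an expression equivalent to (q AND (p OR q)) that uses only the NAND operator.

((q NAND ((p NAND p) NAND (q NAND q))) NAND (q NAND ((p NAND p) NAND (q NAND q))))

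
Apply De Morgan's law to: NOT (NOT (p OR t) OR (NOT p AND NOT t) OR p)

(p OR t) AND NOT (NOT p AND NOT t) AND NOT p
De Morgan's: NOT(OR of terms) = AND of negations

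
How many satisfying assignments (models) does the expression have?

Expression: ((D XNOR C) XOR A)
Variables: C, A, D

Satisfying assignments: (0,0,0), (0,1,1), (1,0,1), (1,1,0)
Count: 4 out of 8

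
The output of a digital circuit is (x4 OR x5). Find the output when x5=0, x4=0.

Substituting: (0 OR 0)
= 0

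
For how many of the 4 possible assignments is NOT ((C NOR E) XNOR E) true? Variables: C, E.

Satisfying assignments: (0,0), (0,1), (1,1)
Count: 3 out of 4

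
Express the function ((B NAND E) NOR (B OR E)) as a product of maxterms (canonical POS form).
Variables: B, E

ΠM(0, 1, 2, 3) = (B OR E) AND (B OR NOT E) AND (NOT B OR E) AND (NOT B OR NOT E)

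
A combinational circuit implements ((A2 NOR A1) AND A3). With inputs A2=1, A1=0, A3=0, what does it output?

Substituting: ((1 NOR 0) AND 0)
= 0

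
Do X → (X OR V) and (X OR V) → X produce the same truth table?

No, Converse is not equivalent to original (counterexample: X=0, V=1)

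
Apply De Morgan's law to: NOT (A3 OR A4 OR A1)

NOT A3 AND NOT A4 AND NOT A1
De Morgan's: NOT(OR of terms) = AND of negations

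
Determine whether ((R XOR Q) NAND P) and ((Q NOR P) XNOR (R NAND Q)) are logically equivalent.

No. Counterexample: with P=0, Q=1, R=0, Expression 1 = 1 but Expression 2 = 0.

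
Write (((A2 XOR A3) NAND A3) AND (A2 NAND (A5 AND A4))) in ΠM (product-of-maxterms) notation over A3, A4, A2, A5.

ΠM(7, 8, 9, 12, 13, 15) = (A3 OR NOT A4 OR NOT A2 OR NOT A5) AND (NOT A3 OR A4 OR A2 OR A5) AND (NOT A3 OR A4 OR A2 OR NOT A5) AND (NOT A3 OR NOT A4 OR A2 OR A5) AND (NOT A3 OR NOT A4 OR A2 OR NOT A5) AND (NOT A3 OR NOT A4 OR NOT A2 OR NOT A5)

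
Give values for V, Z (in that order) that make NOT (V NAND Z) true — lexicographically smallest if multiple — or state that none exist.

V=1, Z=1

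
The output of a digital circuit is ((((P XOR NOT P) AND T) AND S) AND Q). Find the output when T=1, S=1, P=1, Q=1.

Substituting: ((((1 XOR NOT 1) AND 1) AND 1) AND 1)
= 1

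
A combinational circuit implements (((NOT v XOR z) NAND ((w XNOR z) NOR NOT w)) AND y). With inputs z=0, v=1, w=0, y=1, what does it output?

Substituting: (((NOT 1 XOR 0) NAND ((0 XNOR 0) NOR NOT 0)) AND 1)
= 1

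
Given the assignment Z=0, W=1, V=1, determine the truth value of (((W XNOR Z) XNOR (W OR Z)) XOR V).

Substituting: (((1 XNOR 0) XNOR (1 OR 0)) XOR 1)
= 1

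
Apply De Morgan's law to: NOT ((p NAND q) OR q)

NOT (p NAND q) AND NOT q
De Morgan's: NOT(OR of terms) = AND of negations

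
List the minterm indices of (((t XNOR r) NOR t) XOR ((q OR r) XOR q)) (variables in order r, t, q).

Σm(5, 6) = (r AND NOT t AND q) OR (r AND t AND NOT q)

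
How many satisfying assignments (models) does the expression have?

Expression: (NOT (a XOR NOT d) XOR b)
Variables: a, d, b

Satisfying assignments: (0,0,1), (0,1,0), (1,0,0), (1,1,1)
Count: 4 out of 8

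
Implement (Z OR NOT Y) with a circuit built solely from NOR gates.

((Z NOR (Y NOR Y)) NOR (Z NOR (Y NOR Y)))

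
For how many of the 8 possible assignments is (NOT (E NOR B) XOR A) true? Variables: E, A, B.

Satisfying assignments: (0,0,1), (0,1,0), (1,0,0), (1,0,1)
Count: 4 out of 8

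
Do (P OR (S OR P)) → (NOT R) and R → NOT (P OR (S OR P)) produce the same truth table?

Yes, Contrapositive is always equivalent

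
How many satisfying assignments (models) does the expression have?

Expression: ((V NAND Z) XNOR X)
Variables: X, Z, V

Satisfying assignments: (0,1,1), (1,0,0), (1,0,1), (1,1,0)
Count: 4 out of 8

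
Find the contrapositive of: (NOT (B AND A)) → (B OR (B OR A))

Contrapositive: NOT (B OR (B OR A)) → (B AND A)
Note: A statement and its contrapositive are logically equivalent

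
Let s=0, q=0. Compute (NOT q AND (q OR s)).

Substituting: (NOT 0 AND (0 OR 0))
= 0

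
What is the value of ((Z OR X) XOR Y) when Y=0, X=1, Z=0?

Substituting: ((0 OR 1) XOR 0)
= 1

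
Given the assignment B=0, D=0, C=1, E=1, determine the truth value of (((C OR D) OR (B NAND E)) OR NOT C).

Substituting: (((1 OR 0) OR (0 NAND 1)) OR NOT 1)
= 1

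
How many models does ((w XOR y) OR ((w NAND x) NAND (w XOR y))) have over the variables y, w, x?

Satisfying assignments: (0,0,0), (0,0,1), (0,1,0), (0,1,1), (1,0,0), (1,0,1), (1,1,0), (1,1,1)
Count: 8 out of 8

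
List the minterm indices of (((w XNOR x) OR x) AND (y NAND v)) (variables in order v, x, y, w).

Σm(0, 2, 4, 5, 6, 7, 8, 12, 13) = (NOT v AND NOT x AND NOT y AND NOT w) OR (NOT v AND NOT x AND y AND NOT w) OR (NOT v AND x AND NOT y AND NOT w) OR (NOT v AND x AND NOT y AND w) OR (NOT v AND x AND y AND NOT w) OR (NOT v AND x AND y AND w) OR (v AND NOT x AND NOT y AND NOT w) OR (v AND x AND NOT y AND NOT w) OR (v AND x AND NOT y AND w)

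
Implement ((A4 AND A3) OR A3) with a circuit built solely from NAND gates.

((((A4 NAND A3) NAND (A4 NAND A3)) NAND ((A4 NAND A3) NAND (A4 NAND A3))) NAND (A3 NAND A3))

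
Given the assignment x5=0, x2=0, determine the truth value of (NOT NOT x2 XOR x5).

Substituting: (NOT NOT 0 XOR 0)
= 0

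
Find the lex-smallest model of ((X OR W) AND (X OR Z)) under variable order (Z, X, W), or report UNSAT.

Z=0, X=1, W=0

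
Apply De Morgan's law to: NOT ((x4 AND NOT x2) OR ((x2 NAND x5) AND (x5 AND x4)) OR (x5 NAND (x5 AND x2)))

NOT (x4 AND NOT x2) AND NOT ((x2 NAND x5) AND (x5 AND x4)) AND NOT (x5 NAND (x5 AND x2))
De Morgan's: NOT(OR of terms) = AND of negations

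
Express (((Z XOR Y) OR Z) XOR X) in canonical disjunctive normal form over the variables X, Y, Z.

(NOT X AND NOT Y AND Z) OR (NOT X AND Y AND NOT Z) OR (NOT X AND Y AND Z) OR (X AND NOT Y AND NOT Z)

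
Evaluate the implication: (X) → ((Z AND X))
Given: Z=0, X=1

Antecedent (X) = 1; consequent ((Z AND X)) = 0.
1 → 0 = 0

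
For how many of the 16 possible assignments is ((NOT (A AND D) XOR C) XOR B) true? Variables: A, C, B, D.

Satisfying assignments: (0,0,0,0), (0,0,0,1), (0,1,1,0), (0,1,1,1), (1,0,0,0), (1,0,1,1), (1,1,0,1), (1,1,1,0)
Count: 8 out of 16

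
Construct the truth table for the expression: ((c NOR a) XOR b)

a | b | c | Output
------------------
0 | 0 | 0 | 1
0 | 0 | 1 | 0
0 | 1 | 0 | 0
0 | 1 | 1 | 1
1 | 0 | 0 | 0
1 | 0 | 1 | 0
1 | 1 | 0 | 1
1 | 1 | 1 | 1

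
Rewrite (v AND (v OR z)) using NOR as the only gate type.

((v NOR v) NOR (((v NOR z) NOR (v NOR z)) NOR ((v NOR z) NOR (v NOR z))))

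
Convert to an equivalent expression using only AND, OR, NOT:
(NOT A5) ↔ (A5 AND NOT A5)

((NOT A5) AND (A5 AND NOT A5)) OR (A5 AND NOT (A5 AND NOT A5))
(Biconditional = both true or both false)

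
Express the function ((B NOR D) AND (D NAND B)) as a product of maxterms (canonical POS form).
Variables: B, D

ΠM(1, 2, 3) = (B OR NOT D) AND (NOT B OR D) AND (NOT B OR NOT D)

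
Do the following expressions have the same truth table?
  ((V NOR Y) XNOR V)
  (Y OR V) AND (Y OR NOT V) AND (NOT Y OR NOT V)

Yes, they are equivalent — the two output columns agree on all 4 assignments:
Y | V | Expression 1 | Expression 2
-----------------------------------
0 | 0 | 0 | 0
0 | 1 | 0 | 0
1 | 0 | 1 | 1
1 | 1 | 0 | 0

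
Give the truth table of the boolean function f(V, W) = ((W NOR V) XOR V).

V | W | Output
--------------
0 | 0 | 1
0 | 1 | 0
1 | 0 | 1
1 | 1 | 1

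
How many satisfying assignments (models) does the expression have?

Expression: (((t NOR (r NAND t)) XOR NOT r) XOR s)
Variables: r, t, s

Satisfying assignments: (0,0,0), (0,1,0), (1,0,1), (1,1,1)
Count: 4 out of 8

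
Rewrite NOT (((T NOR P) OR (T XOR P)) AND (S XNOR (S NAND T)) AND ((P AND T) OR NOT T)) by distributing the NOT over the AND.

NOT ((T NOR P) OR (T XOR P)) OR NOT (S XNOR (S NAND T)) OR NOT ((P AND T) OR NOT T)
De Morgan's: NOT(AND of terms) = OR of negations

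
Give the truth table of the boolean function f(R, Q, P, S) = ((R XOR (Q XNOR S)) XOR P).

R | Q | P | S | Output
----------------------
0 | 0 | 0 | 0 | 1
0 | 0 | 0 | 1 | 0
0 | 0 | 1 | 0 | 0
0 | 0 | 1 | 1 | 1
0 | 1 | 0 | 0 | 0
0 | 1 | 0 | 1 | 1
0 | 1 | 1 | 0 | 1
0 | 1 | 1 | 1 | 0
1 | 0 | 0 | 0 | 0
1 | 0 | 0 | 1 | 1
1 | 0 | 1 | 0 | 1
1 | 0 | 1 | 1 | 0
1 | 1 | 0 | 0 | 1
1 | 1 | 0 | 1 | 0
1 | 1 | 1 | 0 | 0
1 | 1 | 1 | 1 | 1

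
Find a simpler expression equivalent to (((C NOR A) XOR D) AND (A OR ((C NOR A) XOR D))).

By absorption (E AND (E OR v) = E):
= ((C NOR A) XOR D)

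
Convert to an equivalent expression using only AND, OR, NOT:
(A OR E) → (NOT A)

NOT (A OR E) OR (NOT A)
(Implication elimination: A → B = NOT A OR B)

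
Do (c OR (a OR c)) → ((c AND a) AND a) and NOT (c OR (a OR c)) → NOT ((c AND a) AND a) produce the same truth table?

No, Inverse is not equivalent to original (counterexample: c=0, a=1)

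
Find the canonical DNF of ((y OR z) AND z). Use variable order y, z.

(NOT y AND z) OR (y AND z)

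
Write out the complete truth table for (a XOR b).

a | b | Output
--------------
0 | 0 | 0
0 | 1 | 1
1 | 0 | 1
1 | 1 | 0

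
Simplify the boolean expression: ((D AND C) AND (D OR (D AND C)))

By absorption (E AND (E OR v) = E):
= (D AND C)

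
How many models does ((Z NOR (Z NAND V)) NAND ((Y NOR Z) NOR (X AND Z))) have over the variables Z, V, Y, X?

Satisfying assignments: (0,0,0,0), (0,0,0,1), (0,0,1,0), (0,0,1,1), (0,1,0,0), (0,1,0,1), (0,1,1,0), (0,1,1,1), (1,0,0,0), (1,0,0,1), (1,0,1,0), (1,0,1,1), (1,1,0,0), (1,1,0,1), (1,1,1,0), (1,1,1,1)
Count: 16 out of 16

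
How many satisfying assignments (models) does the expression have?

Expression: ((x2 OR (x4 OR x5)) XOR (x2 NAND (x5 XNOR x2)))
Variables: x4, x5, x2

Satisfying assignments: (0,0,0), (0,1,1), (1,1,1)
Count: 3 out of 8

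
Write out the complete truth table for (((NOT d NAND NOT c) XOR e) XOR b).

e | c | b | d | Output
----------------------
0 | 0 | 0 | 0 | 0
0 | 0 | 0 | 1 | 1
0 | 0 | 1 | 0 | 1
0 | 0 | 1 | 1 | 0
0 | 1 | 0 | 0 | 1
0 | 1 | 0 | 1 | 1
0 | 1 | 1 | 0 | 0
0 | 1 | 1 | 1 | 0
1 | 0 | 0 | 0 | 1
1 | 0 | 0 | 1 | 0
1 | 0 | 1 | 0 | 0
1 | 0 | 1 | 1 | 1
1 | 1 | 0 | 0 | 0
1 | 1 | 0 | 1 | 0
1 | 1 | 1 | 0 | 1
1 | 1 | 1 | 1 | 1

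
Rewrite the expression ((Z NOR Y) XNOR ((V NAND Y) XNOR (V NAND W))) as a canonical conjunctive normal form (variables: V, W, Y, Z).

(V OR W OR Y OR NOT Z) AND (V OR W OR NOT Y OR Z) AND (V OR W OR NOT Y OR NOT Z) AND (V OR NOT W OR Y OR NOT Z) AND (V OR NOT W OR NOT Y OR Z) AND (V OR NOT W OR NOT Y OR NOT Z) AND (NOT V OR W OR Y OR NOT Z) AND (NOT V OR NOT W OR Y OR Z) AND (NOT V OR NOT W OR NOT Y OR Z) AND (NOT V OR NOT W OR NOT Y OR NOT Z)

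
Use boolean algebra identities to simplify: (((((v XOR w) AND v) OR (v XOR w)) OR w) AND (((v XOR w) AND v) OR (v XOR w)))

By absorption (E AND (E OR v) = E) then absorption (E OR (E AND v) = E):
= (v XOR w)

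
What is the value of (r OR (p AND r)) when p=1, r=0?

Substituting: (0 OR (1 AND 0))
= 0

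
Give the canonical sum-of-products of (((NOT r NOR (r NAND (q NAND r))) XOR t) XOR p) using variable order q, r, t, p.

Σm(1, 2, 4, 7, 9, 10, 13, 14) = (NOT q AND NOT r AND NOT t AND p) OR (NOT q AND NOT r AND t AND NOT p) OR (NOT q AND r AND NOT t AND NOT p) OR (NOT q AND r AND t AND p) OR (q AND NOT r AND NOT t AND p) OR (q AND NOT r AND t AND NOT p) OR (q AND r AND NOT t AND p) OR (q AND r AND t AND NOT p)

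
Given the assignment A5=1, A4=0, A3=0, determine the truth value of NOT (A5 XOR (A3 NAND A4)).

Substituting: NOT (1 XOR (0 NAND 0))
= 1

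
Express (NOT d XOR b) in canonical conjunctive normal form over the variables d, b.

(d OR NOT b) AND (NOT d OR b)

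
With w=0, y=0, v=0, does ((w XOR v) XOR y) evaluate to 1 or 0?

Substituting: ((0 XOR 0) XOR 0)
= 0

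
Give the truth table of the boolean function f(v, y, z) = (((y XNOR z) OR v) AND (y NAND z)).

v | y | z | Output
------------------
0 | 0 | 0 | 1
0 | 0 | 1 | 0
0 | 1 | 0 | 0
0 | 1 | 1 | 0
1 | 0 | 0 | 1
1 | 0 | 1 | 1
1 | 1 | 0 | 1
1 | 1 | 1 | 0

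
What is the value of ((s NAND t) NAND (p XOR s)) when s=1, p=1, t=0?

Substituting: ((1 NAND 0) NAND (1 XOR 1))
= 1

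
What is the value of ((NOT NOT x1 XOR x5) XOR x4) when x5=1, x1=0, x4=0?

Substituting: ((NOT NOT 0 XOR 1) XOR 0)
= 1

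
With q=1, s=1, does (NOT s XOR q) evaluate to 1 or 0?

Substituting: (NOT 1 XOR 1)
= 1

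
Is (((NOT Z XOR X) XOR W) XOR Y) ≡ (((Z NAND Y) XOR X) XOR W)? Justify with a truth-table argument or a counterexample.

No. Counterexample: with X=0, W=0, Y=0, Z=1, Expression 1 = 0 but Expression 2 = 1.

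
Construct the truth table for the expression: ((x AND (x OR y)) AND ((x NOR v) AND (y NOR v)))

v | y | x | Output
------------------
0 | 0 | 0 | 0
0 | 0 | 1 | 0
0 | 1 | 0 | 0
0 | 1 | 1 | 0
1 | 0 | 0 | 0
1 | 0 | 1 | 0
1 | 1 | 0 | 0
1 | 1 | 1 | 0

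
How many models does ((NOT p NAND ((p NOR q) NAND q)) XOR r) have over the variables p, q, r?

Satisfying assignments: (0,0,1), (0,1,1), (1,0,0), (1,1,0)
Count: 4 out of 8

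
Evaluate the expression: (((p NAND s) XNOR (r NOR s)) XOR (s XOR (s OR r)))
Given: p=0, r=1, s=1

Substituting: (((0 NAND 1) XNOR (1 NOR 1)) XOR (1 XOR (1 OR 1)))
= 0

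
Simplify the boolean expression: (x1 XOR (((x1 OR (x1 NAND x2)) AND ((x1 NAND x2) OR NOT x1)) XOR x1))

By XOR self-cancellation ((E XOR v) XOR v = E) then distribution ((E OR v) AND (E OR NOT v) = E):
= (x1 NAND x2)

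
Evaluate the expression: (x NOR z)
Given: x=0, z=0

Substituting: (0 NOR 0)
= 1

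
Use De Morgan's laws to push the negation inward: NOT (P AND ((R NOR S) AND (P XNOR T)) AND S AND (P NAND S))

NOT P OR NOT ((R NOR S) AND (P XNOR T)) OR NOT S OR NOT (P NAND S)
De Morgan's: NOT(AND of terms) = OR of negations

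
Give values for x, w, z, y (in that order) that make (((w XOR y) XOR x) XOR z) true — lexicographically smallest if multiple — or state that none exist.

x=0, w=0, z=0, y=1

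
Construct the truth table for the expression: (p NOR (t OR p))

p | t | Output
--------------
0 | 0 | 1
0 | 1 | 0
1 | 0 | 0
1 | 1 | 0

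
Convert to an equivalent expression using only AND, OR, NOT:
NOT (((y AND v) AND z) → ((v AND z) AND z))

((y AND v) AND z) AND NOT ((v AND z) AND z)
(Negated implication: NOT(A → B) = A AND NOT B)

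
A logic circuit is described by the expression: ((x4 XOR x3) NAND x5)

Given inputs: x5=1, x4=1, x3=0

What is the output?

Substituting: ((1 XOR 0) NAND 1)
= 0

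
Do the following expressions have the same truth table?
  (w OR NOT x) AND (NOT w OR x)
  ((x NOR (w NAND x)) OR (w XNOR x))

Yes, they are equivalent — the two output columns agree on all 4 assignments:
w | x | Expression 1 | Expression 2
-----------------------------------
0 | 0 | 1 | 1
0 | 1 | 0 | 0
1 | 0 | 0 | 0
1 | 1 | 1 | 1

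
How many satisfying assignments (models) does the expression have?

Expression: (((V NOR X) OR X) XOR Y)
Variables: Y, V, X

Satisfying assignments: (0,0,0), (0,0,1), (0,1,1), (1,1,0)
Count: 4 out of 8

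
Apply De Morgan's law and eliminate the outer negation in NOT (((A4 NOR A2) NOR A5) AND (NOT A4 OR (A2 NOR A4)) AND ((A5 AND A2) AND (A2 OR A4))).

NOT ((A4 NOR A2) NOR A5) OR NOT (NOT A4 OR (A2 NOR A4)) OR NOT ((A5 AND A2) AND (A2 OR A4))
De Morgan's: NOT(AND of terms) = OR of negations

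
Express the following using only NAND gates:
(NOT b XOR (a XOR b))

(((b NAND b) NAND ((b NAND b) NAND ((a NAND (a NAND b)) NAND (b NAND (a NAND b))))) NAND (((a NAND (a NAND b)) NAND (b NAND (a NAND b))) NAND ((b NAND b) NAND ((a NAND (a NAND b)) NAND (b NAND (a NAND b))))))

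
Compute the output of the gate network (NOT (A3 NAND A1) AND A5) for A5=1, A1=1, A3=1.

Substituting: (NOT (1 NAND 1) AND 1)
= 1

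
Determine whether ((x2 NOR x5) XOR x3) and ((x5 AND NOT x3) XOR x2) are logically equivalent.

No. Counterexample: with x2=0, x3=0, x5=0, Expression 1 = 1 but Expression 2 = 0.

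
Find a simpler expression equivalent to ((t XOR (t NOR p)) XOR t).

By XOR self-cancellation ((E XOR v) XOR v = E):
= (t NOR p)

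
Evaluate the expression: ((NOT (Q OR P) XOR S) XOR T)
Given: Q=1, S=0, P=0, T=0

Substituting: ((NOT (1 OR 0) XOR 0) XOR 0)
= 0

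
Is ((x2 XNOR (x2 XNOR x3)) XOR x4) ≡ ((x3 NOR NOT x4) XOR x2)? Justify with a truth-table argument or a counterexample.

No. Counterexample: with x3=0, x2=1, x4=0, Expression 1 = 0 but Expression 2 = 1.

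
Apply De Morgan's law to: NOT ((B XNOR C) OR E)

NOT (B XNOR C) AND NOT E
De Morgan's: NOT(OR of terms) = AND of negations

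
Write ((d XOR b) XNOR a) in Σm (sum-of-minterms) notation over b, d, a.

Σm(0, 3, 5, 6) = (NOT b AND NOT d AND NOT a) OR (NOT b AND d AND a) OR (b AND NOT d AND a) OR (b AND d AND NOT a)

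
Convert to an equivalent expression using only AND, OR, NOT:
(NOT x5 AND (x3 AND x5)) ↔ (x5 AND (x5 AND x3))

((NOT x5 AND (x3 AND x5)) AND (x5 AND (x5 AND x3))) OR (NOT (NOT x5 AND (x3 AND x5)) AND NOT (x5 AND (x5 AND x3)))
(Biconditional = both true or both false)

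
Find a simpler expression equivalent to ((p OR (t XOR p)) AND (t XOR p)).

By absorption (E AND (E OR v) = E):
= (t XOR p)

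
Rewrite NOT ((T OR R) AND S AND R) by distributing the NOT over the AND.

NOT (T OR R) OR NOT S OR NOT R
De Morgan's: NOT(AND of terms) = OR of negations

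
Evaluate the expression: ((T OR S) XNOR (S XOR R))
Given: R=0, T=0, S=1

Substituting: ((0 OR 1) XNOR (1 XOR 0))
= 1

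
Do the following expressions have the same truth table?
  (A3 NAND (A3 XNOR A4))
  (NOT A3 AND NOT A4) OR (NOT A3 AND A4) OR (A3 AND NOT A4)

Yes, they are equivalent — the two output columns agree on all 4 assignments:
A3 | A4 | Expression 1 | Expression 2
-------------------------------------
0 | 0 | 1 | 1
0 | 1 | 1 | 1
1 | 0 | 1 | 1
1 | 1 | 0 | 0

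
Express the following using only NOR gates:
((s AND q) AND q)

((((s NOR s) NOR (q NOR q)) NOR ((s NOR s) NOR (q NOR q))) NOR (q NOR q))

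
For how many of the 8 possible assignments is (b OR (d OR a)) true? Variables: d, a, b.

Satisfying assignments: (0,0,1), (0,1,0), (0,1,1), (1,0,0), (1,0,1), (1,1,0), (1,1,1)
Count: 7 out of 8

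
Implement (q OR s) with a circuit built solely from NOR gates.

((q NOR s) NOR (q NOR s))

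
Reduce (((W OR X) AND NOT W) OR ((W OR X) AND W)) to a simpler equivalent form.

By distribution ((E AND v) OR (E AND NOT v) = E):
= (W OR X)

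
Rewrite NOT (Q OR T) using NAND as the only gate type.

(((Q NAND Q) NAND (T NAND T)) NAND ((Q NAND Q) NAND (T NAND T)))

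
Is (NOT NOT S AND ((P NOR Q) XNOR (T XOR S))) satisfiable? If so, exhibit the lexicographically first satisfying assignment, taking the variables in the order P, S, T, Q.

P=0, S=1, T=0, Q=0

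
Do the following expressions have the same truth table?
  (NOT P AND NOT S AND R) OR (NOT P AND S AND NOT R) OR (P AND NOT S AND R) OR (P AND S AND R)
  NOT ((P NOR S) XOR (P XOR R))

Yes, they are equivalent — the two output columns agree on all 8 assignments:
P | S | R | Expression 1 | Expression 2
---------------------------------------
0 | 0 | 0 | 0 | 0
0 | 0 | 1 | 1 | 1
0 | 1 | 0 | 1 | 1
0 | 1 | 1 | 0 | 0
1 | 0 | 0 | 0 | 0
1 | 0 | 1 | 1 | 1
1 | 1 | 0 | 0 | 0
1 | 1 | 1 | 1 | 1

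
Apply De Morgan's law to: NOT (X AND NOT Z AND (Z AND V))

NOT X OR Z OR NOT (Z AND V)
De Morgan's: NOT(AND of terms) = OR of negations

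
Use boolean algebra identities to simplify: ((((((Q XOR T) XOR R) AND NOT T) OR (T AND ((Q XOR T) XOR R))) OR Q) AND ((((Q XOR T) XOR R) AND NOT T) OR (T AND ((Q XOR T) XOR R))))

By absorption (E AND (E OR v) = E) then distribution ((E AND v) OR (E AND NOT v) = E):
= ((Q XOR T) XOR R)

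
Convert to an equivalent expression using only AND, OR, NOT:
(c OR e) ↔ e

((c OR e) AND e) OR (NOT (c OR e) AND NOT e)
(Biconditional = both true or both false)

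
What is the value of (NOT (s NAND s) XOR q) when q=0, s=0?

Substituting: (NOT (0 NAND 0) XOR 0)
= 0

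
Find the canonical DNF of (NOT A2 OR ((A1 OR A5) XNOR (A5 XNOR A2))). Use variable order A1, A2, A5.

(NOT A1 AND NOT A2 AND NOT A5) OR (NOT A1 AND NOT A2 AND A5) OR (NOT A1 AND A2 AND NOT A5) OR (NOT A1 AND A2 AND A5) OR (A1 AND NOT A2 AND NOT A5) OR (A1 AND NOT A2 AND A5) OR (A1 AND A2 AND A5)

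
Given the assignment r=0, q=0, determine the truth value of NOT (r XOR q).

Substituting: NOT (0 XOR 0)
= 1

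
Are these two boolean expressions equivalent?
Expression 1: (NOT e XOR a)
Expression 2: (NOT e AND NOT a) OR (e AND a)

Yes, they are equivalent — the two output columns agree on all 4 assignments:
e | a | Expression 1 | Expression 2
-----------------------------------
0 | 0 | 1 | 1
0 | 1 | 0 | 0
1 | 0 | 0 | 0
1 | 1 | 1 | 1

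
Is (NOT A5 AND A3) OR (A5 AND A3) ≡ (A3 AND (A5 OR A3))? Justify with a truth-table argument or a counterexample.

Yes, they are equivalent — the two output columns agree on all 4 assignments:
A5 | A3 | Expression 1 | Expression 2
-------------------------------------
0 | 0 | 0 | 0
0 | 1 | 1 | 1
1 | 0 | 0 | 0
1 | 1 | 1 | 1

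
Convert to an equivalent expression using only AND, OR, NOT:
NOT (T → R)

T AND NOT R
(Negated implication: NOT(A → B) = A AND NOT B)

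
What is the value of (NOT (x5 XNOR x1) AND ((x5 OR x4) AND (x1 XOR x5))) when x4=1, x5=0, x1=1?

Substituting: (NOT (0 XNOR 1) AND ((0 OR 1) AND (1 XOR 0)))
= 1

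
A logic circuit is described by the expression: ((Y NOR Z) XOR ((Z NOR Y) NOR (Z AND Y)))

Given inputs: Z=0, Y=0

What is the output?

Substituting: ((0 NOR 0) XOR ((0 NOR 0) NOR (0 AND 0)))
= 1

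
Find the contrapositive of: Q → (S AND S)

Contrapositive: NOT (S AND S) → NOT Q
Note: A statement and its contrapositive are logically equivalent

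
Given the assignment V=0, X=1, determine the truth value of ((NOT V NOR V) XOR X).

Substituting: ((NOT 0 NOR 0) XOR 1)
= 1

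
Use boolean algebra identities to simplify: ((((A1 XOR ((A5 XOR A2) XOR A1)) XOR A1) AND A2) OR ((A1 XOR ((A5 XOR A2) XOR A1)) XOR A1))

By absorption (E OR (E AND v) = E) then XOR self-cancellation ((E XOR v) XOR v = E):
= ((A5 XOR A2) XOR A1)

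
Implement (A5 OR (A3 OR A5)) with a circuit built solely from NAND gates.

((A5 NAND A5) NAND (((A3 NAND A3) NAND (A5 NAND A5)) NAND ((A3 NAND A3) NAND (A5 NAND A5))))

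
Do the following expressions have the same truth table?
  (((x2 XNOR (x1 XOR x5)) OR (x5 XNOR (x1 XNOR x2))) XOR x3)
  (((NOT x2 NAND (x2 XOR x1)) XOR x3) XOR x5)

No. Counterexample: with x2=0, x3=0, x5=0, x1=1, Expression 1 = 1 but Expression 2 = 0.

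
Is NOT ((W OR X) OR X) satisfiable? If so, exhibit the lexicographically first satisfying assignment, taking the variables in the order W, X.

W=0, X=0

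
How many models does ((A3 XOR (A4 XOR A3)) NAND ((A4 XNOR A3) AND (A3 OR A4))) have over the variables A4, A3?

Satisfying assignments: (0,0), (0,1), (1,0)
Count: 3 out of 4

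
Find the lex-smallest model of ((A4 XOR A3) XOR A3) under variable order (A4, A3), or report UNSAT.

A4=1, A3=0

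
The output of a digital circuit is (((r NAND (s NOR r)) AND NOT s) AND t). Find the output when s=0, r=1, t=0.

Substituting: (((1 NAND (0 NOR 1)) AND NOT 0) AND 0)
= 0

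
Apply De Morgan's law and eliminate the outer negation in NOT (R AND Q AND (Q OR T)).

NOT R OR NOT Q OR NOT (Q OR T)
De Morgan's: NOT(AND of terms) = OR of negations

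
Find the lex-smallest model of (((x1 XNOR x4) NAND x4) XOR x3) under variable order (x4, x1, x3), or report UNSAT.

x4=0, x1=0, x3=0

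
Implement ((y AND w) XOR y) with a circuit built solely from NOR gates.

((((((y NOR y) NOR (w NOR w)) NOR y) NOR (((y NOR y) NOR (w NOR w)) NOR y)) NOR ((((y NOR y) NOR (w NOR w)) NOR y) NOR (((y NOR y) NOR (w NOR w)) NOR y))) NOR ((((((y NOR y) NOR (w NOR w)) NOR ((y NOR y) NOR (w NOR w))) NOR (y NOR y)) NOR ((((y NOR y) NOR (w NOR w)) NOR ((y NOR y) NOR (w NOR w))) NOR (y NOR y))) NOR (((((y NOR y) NOR (w NOR w)) NOR ((y NOR y) NOR (w NOR w))) NOR (y NOR y)) NOR ((((y NOR y) NOR (w NOR w)) NOR ((y NOR y) NOR (w NOR w))) NOR (y NOR y)))))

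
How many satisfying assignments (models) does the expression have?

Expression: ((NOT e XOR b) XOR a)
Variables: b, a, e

Satisfying assignments: (0,0,0), (0,1,1), (1,0,1), (1,1,0)
Count: 4 out of 8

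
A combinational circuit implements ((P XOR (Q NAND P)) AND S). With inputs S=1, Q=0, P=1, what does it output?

Substituting: ((1 XOR (0 NAND 1)) AND 1)
= 0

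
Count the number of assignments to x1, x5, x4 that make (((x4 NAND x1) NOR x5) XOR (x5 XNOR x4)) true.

Satisfying assignments: (0,0,0), (0,1,1), (1,0,0), (1,0,1), (1,1,1)
Count: 5 out of 8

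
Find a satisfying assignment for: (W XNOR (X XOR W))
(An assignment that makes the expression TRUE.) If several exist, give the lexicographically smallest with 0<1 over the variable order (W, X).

W=0, X=0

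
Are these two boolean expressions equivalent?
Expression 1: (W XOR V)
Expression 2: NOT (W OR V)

No. Counterexample: with V=0, W=0, Expression 1 = 0 but Expression 2 = 1.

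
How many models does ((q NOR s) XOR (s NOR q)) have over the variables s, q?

No assignment satisfies the expression.
Count: 0 out of 4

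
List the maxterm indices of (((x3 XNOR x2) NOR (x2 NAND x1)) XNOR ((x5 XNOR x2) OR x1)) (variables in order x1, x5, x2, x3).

ΠM(0, 1, 6, 7, 8, 9, 11, 12, 13, 15) = (x1 OR x5 OR x2 OR x3) AND (x1 OR x5 OR x2 OR NOT x3) AND (x1 OR NOT x5 OR NOT x2 OR x3) AND (x1 OR NOT x5 OR NOT x2 OR NOT x3) AND (NOT x1 OR x5 OR x2 OR x3) AND (NOT x1 OR x5 OR x2 OR NOT x3) AND (NOT x1 OR x5 OR NOT x2 OR NOT x3) AND (NOT x1 OR NOT x5 OR x2 OR x3) AND (NOT x1 OR NOT x5 OR x2 OR NOT x3) AND (NOT x1 OR NOT x5 OR NOT x2 OR NOT x3)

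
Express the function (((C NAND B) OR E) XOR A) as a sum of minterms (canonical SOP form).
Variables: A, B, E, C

Σm(0, 1, 2, 3, 4, 6, 7, 13) = (NOT A AND NOT B AND NOT E AND NOT C) OR (NOT A AND NOT B AND NOT E AND C) OR (NOT A AND NOT B AND E AND NOT C) OR (NOT A AND NOT B AND E AND C) OR (NOT A AND B AND NOT E AND NOT C) OR (NOT A AND B AND E AND NOT C) OR (NOT A AND B AND E AND C) OR (A AND B AND NOT E AND C)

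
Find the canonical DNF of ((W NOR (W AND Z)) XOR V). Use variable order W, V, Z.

(NOT W AND NOT V AND NOT Z) OR (NOT W AND NOT V AND Z) OR (W AND V AND NOT Z) OR (W AND V AND Z)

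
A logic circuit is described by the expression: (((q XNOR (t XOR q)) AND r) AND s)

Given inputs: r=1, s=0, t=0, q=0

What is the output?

Substituting: (((0 XNOR (0 XOR 0)) AND 1) AND 0)
= 0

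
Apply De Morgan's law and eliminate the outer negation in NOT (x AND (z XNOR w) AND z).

NOT x OR NOT (z XNOR w) OR NOT z
De Morgan's: NOT(AND of terms) = OR of negations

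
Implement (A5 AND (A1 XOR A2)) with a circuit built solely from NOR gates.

((A5 NOR A5) NOR (((((A1 NOR A2) NOR (A1 NOR A2)) NOR ((A1 NOR A2) NOR (A1 NOR A2))) NOR ((((A1 NOR A1) NOR (A2 NOR A2)) NOR ((A1 NOR A1) NOR (A2 NOR A2))) NOR (((A1 NOR A1) NOR (A2 NOR A2)) NOR ((A1 NOR A1) NOR (A2 NOR A2))))) NOR ((((A1 NOR A2) NOR (A1 NOR A2)) NOR ((A1 NOR A2) NOR (A1 NOR A2))) NOR ((((A1 NOR A1) NOR (A2 NOR A2)) NOR ((A1 NOR A1) NOR (A2 NOR A2))) NOR (((A1 NOR A1) NOR (A2 NOR A2)) NOR ((A1 NOR A1) NOR (A2 NOR A2)))))))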